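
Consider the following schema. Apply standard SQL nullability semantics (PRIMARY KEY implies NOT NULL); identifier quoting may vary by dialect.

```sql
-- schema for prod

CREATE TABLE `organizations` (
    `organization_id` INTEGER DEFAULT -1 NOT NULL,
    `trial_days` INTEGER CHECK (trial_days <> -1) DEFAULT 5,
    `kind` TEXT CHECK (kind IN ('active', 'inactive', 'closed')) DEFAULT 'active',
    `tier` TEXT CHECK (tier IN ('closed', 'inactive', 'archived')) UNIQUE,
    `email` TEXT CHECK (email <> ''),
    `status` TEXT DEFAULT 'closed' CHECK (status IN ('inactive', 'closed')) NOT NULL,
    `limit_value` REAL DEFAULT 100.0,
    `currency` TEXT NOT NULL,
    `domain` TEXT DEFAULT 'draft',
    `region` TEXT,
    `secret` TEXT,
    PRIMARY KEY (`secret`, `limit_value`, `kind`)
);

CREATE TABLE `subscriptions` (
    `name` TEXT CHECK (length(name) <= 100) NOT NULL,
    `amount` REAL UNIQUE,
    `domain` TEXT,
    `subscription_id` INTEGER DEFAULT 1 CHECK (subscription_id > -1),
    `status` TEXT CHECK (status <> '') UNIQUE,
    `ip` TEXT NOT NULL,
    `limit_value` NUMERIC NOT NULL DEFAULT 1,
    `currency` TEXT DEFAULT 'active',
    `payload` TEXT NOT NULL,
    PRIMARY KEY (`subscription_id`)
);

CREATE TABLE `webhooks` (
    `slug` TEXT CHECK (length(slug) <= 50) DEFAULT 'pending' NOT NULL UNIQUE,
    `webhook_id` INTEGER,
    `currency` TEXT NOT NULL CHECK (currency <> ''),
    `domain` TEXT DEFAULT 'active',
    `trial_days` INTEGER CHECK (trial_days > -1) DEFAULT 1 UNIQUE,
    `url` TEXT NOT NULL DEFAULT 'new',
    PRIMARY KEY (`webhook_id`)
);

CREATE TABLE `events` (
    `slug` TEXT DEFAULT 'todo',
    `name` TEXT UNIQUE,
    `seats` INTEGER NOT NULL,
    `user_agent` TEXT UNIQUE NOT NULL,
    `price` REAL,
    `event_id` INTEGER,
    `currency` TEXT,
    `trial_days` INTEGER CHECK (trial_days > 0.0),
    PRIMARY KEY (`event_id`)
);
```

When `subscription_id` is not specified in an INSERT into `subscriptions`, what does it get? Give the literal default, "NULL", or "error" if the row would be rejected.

1

subscription_id has an explicit DEFAULT 1.
When the column is omitted from an INSERT, that default is used.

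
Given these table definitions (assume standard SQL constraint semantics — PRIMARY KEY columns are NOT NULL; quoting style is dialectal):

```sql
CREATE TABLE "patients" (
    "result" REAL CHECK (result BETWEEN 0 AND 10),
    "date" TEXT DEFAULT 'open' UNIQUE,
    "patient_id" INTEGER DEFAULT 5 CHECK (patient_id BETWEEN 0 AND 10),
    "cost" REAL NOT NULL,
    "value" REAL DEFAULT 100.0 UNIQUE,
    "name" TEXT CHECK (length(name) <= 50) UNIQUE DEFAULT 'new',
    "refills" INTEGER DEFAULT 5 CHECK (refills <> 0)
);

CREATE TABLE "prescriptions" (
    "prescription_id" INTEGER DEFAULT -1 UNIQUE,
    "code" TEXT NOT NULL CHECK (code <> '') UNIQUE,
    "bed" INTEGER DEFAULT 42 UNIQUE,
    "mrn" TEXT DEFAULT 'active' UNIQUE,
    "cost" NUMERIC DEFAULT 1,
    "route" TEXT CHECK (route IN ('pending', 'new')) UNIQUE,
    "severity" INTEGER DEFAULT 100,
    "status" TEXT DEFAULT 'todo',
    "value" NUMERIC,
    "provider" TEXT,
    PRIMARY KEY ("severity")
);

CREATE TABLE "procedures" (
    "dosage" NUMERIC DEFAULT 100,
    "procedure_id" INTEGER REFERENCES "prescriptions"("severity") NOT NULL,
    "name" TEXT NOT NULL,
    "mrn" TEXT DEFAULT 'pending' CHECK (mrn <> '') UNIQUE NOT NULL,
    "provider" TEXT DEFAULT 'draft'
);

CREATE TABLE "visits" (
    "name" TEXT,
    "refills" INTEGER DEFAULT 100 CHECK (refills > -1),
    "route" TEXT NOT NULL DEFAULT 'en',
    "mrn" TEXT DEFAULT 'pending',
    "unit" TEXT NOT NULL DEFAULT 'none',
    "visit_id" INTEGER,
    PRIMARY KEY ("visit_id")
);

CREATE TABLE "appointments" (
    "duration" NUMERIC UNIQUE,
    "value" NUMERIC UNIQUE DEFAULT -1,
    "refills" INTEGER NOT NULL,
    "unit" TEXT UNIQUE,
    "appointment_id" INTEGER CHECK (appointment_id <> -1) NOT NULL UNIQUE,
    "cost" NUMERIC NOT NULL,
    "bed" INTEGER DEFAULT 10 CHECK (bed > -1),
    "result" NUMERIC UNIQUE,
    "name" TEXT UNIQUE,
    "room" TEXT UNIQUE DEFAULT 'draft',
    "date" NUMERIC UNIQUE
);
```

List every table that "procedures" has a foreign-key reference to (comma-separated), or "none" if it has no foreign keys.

- procedure_id REFERENCES prescriptions(severity).

prescriptions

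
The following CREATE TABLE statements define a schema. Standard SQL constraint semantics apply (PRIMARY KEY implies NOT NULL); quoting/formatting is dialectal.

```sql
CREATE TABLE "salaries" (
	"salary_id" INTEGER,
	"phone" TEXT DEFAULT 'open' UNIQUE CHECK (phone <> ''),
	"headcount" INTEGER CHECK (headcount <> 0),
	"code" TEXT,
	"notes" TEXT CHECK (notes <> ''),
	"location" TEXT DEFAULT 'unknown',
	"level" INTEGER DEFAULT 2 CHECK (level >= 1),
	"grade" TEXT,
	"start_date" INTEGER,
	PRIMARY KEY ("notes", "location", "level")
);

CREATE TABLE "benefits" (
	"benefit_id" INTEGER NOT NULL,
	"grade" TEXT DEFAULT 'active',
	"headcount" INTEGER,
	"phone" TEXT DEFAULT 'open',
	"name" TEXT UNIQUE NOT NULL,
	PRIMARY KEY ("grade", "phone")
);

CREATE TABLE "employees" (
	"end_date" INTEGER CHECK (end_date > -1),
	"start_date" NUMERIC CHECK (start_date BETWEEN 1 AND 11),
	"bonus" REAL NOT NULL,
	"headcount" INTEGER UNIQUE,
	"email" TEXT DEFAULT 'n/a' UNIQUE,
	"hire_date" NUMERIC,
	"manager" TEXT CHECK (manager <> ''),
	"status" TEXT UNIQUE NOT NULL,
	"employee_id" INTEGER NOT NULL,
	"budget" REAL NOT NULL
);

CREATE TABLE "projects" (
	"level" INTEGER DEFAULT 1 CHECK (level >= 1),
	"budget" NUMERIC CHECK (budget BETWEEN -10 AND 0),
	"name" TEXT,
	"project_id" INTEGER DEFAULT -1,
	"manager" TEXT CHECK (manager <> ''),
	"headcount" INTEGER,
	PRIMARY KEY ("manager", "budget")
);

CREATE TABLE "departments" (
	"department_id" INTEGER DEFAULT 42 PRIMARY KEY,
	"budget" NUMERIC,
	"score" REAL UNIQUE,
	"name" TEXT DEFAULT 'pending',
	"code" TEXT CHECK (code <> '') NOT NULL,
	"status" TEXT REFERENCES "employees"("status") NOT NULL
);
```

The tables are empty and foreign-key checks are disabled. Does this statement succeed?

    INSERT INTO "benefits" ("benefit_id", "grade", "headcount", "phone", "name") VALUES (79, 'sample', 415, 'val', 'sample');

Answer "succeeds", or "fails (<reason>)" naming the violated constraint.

succeeds

NOT NULL columns: benefit_id is supplied; grade is supplied; name is supplied; phone is supplied.
No constraint is violated.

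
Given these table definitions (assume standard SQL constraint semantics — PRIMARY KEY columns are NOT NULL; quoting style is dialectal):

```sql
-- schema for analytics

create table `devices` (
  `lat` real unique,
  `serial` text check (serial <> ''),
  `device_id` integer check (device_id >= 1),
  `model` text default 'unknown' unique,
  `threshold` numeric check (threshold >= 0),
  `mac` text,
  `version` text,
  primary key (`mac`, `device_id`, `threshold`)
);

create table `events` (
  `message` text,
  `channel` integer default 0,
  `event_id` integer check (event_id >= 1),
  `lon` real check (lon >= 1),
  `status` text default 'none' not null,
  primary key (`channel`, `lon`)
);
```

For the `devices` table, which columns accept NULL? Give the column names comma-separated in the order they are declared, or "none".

- lat: UNIQUE does not imply NOT NULL → nullable.
- serial: CHECK does not forbid NULL (a CHECK constraint passes when its expression is NULL) → nullable.
- device_id: part of the PRIMARY KEY, which implies NOT NULL → not nullable.
- model: UNIQUE does not imply NOT NULL → nullable.
- threshold: part of the PRIMARY KEY, which implies NOT NULL → not nullable.
- mac: part of the PRIMARY KEY, which implies NOT NULL → not nullable.
- version: no NOT NULL constraint applies → nullable.

lat, serial, model, version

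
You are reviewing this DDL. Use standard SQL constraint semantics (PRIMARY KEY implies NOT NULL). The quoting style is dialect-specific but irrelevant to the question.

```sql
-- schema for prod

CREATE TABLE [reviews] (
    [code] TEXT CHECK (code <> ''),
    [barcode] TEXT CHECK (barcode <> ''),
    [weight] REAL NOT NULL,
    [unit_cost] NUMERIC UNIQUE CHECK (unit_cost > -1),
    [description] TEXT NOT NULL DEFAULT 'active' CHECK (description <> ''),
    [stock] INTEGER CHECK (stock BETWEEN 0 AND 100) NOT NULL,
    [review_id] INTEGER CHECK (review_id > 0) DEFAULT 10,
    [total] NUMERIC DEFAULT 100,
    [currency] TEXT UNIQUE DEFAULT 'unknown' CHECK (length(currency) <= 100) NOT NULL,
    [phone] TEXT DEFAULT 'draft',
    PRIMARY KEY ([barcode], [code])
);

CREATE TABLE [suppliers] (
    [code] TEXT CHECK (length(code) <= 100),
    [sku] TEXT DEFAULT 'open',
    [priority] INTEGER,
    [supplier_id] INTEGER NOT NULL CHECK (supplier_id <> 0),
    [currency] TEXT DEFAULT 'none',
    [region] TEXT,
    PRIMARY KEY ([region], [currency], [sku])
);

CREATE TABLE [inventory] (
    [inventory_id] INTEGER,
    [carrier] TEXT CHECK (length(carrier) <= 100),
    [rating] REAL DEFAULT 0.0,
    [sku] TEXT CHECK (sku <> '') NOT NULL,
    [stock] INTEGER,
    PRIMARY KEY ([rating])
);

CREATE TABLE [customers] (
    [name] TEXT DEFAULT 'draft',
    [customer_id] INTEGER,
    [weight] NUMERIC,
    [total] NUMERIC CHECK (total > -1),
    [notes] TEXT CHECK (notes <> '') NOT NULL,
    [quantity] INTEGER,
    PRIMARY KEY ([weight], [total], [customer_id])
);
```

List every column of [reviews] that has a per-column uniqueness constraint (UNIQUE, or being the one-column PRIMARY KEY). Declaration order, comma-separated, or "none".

- code: part of a composite PRIMARY KEY — only the tuple is unique, not this column on its own.
- barcode: part of a composite PRIMARY KEY — only the tuple is unique, not this column on its own.
- weight: no UNIQUE or single-column PK constraint.
- unit_cost: declared UNIQUE → unique.
- description: no UNIQUE or single-column PK constraint.
- stock: no UNIQUE or single-column PK constraint.
- review_id: no UNIQUE or single-column PK constraint.
- total: no UNIQUE or single-column PK constraint.
- currency: declared UNIQUE → unique.
- phone: no UNIQUE or single-column PK constraint.

unit_cost, currency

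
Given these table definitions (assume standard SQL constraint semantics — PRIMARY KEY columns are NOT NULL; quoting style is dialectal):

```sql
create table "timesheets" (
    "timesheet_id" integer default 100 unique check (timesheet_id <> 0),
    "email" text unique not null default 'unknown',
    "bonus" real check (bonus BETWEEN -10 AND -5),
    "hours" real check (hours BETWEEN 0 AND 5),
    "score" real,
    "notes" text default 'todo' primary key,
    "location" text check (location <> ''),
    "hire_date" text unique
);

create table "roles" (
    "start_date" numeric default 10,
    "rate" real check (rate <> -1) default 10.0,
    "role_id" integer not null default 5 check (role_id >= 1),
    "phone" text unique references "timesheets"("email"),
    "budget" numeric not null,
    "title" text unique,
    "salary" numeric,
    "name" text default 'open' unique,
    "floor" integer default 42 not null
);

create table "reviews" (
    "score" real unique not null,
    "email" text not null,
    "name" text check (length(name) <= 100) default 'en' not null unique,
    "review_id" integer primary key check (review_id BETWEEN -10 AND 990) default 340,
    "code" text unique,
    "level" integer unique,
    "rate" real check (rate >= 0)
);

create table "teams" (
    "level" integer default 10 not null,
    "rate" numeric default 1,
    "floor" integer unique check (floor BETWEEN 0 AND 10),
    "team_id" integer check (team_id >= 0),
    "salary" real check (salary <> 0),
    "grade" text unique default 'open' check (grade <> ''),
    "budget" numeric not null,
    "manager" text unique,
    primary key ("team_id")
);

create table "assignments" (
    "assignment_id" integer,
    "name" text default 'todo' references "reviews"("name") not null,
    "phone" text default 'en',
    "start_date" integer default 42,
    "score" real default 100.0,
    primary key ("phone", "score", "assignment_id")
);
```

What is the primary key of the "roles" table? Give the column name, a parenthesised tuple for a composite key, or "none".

none

No column is declared PRIMARY KEY inline, and there is no table-level PRIMARY KEY clause in roles.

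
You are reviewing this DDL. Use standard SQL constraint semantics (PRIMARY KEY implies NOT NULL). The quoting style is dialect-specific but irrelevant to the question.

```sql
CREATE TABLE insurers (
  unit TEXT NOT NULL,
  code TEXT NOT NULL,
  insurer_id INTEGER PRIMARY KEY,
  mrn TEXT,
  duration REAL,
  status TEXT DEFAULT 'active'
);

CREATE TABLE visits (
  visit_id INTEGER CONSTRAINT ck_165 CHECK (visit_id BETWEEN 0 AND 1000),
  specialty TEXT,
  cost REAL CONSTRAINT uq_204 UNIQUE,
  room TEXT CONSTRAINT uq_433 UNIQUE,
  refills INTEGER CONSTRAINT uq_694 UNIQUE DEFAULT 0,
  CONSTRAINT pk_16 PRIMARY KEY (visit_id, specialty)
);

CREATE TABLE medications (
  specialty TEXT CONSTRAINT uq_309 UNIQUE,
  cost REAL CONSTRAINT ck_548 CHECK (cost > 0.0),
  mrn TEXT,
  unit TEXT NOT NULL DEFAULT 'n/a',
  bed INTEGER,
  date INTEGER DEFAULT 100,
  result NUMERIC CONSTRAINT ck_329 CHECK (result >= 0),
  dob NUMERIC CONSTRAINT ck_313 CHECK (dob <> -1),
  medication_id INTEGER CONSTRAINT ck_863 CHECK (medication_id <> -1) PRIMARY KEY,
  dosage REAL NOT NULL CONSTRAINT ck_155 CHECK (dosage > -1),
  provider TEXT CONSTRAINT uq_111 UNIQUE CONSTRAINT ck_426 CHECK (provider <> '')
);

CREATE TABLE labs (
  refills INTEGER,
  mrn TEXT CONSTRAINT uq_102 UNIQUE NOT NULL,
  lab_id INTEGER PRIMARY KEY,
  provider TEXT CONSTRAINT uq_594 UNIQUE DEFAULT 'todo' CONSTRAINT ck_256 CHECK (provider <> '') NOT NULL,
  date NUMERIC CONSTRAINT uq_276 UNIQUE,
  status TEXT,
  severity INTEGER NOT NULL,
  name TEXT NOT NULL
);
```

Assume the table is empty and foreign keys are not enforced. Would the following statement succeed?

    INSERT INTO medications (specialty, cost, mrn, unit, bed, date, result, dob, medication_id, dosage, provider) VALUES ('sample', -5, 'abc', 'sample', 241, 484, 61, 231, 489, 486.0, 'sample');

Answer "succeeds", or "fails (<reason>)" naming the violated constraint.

The value -5 for cost violates CHECK (cost > 0.0).

fails (CHECK on cost)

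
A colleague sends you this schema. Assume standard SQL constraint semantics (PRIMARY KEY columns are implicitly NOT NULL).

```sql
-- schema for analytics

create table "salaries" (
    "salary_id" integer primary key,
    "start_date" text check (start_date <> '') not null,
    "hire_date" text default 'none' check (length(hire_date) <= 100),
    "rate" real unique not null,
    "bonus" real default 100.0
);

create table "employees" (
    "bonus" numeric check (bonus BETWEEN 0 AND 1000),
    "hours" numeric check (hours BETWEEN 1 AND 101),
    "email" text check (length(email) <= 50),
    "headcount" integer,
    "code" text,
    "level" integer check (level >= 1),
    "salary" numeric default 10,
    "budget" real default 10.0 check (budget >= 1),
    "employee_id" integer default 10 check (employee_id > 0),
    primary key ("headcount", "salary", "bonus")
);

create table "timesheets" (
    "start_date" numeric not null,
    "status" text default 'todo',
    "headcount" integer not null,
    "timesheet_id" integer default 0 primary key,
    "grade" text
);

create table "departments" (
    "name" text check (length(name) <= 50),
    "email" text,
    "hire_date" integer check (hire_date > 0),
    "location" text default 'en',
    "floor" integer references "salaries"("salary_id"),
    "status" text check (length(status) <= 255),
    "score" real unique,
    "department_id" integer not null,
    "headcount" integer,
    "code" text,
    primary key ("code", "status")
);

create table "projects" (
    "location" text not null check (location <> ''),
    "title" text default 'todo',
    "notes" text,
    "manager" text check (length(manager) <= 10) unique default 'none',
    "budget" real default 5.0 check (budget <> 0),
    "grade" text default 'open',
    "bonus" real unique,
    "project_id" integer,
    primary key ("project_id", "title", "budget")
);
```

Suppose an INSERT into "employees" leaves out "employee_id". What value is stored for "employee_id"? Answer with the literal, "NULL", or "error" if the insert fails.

employee_id has an explicit DEFAULT 10.
When the column is omitted from an INSERT, that default is used.

10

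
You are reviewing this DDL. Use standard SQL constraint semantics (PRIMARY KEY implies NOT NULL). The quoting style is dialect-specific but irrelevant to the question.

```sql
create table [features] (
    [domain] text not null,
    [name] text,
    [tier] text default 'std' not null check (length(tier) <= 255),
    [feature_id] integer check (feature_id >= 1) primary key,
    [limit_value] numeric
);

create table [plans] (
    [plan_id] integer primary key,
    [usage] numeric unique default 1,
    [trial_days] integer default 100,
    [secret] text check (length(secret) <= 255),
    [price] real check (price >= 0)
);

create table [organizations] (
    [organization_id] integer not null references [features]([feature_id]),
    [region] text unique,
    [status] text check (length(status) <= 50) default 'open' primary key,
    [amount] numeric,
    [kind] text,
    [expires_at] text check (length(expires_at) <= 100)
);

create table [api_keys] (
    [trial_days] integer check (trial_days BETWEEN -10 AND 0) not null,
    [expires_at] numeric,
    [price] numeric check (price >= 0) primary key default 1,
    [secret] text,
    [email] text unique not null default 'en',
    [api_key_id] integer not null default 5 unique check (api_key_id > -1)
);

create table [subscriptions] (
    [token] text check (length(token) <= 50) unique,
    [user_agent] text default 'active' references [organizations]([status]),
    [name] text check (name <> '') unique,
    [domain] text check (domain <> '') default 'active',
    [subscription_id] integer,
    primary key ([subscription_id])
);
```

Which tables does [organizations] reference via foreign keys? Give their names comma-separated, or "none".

features

- organization_id REFERENCES features(feature_id).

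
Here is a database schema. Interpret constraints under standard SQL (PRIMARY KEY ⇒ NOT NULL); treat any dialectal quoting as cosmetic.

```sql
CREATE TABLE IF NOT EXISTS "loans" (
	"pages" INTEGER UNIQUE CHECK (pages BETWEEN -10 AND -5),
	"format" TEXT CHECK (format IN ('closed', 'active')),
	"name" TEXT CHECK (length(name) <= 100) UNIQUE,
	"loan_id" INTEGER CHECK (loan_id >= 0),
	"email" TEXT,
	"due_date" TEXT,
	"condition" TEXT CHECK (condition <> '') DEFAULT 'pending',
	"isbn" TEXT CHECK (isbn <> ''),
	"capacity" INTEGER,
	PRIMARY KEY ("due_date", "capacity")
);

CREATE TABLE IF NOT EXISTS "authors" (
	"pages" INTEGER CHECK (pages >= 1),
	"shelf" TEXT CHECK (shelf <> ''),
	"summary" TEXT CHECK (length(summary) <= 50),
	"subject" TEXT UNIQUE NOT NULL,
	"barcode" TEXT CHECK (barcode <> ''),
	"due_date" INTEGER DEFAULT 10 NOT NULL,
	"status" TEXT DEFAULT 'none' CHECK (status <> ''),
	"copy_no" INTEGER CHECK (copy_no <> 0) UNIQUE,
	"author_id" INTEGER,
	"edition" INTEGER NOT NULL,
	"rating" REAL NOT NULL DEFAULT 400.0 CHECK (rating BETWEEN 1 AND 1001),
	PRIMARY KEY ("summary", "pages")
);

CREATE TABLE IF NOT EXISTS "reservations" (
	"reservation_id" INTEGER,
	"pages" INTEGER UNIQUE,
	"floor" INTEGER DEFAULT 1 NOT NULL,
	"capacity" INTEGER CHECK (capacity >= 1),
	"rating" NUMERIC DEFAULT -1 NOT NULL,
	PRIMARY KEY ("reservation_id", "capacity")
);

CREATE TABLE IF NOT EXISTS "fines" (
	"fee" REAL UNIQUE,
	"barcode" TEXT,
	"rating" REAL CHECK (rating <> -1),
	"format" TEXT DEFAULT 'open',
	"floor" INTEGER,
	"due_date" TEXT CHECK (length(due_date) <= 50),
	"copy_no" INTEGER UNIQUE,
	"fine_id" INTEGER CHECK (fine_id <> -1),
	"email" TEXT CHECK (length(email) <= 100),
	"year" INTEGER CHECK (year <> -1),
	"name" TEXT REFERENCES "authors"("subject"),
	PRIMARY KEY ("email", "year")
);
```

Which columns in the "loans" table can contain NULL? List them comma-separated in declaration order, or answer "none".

- pages: CHECK does not forbid NULL (a CHECK constraint passes when its expression is NULL) → nullable.
- format: CHECK does not forbid NULL (a CHECK constraint passes when its expression is NULL) → nullable.
- name: CHECK does not forbid NULL (a CHECK constraint passes when its expression is NULL) → nullable.
- loan_id: CHECK does not forbid NULL (a CHECK constraint passes when its expression is NULL) → nullable.
- email: no NOT NULL constraint applies → nullable.
- due_date: part of the PRIMARY KEY, which implies NOT NULL → not nullable.
- condition: CHECK does not forbid NULL (a CHECK constraint passes when its expression is NULL) → nullable.
- isbn: CHECK does not forbid NULL (a CHECK constraint passes when its expression is NULL) → nullable.
- capacity: part of the PRIMARY KEY, which implies NOT NULL → not nullable.

pages, format, name, loan_id, email, condition, isbn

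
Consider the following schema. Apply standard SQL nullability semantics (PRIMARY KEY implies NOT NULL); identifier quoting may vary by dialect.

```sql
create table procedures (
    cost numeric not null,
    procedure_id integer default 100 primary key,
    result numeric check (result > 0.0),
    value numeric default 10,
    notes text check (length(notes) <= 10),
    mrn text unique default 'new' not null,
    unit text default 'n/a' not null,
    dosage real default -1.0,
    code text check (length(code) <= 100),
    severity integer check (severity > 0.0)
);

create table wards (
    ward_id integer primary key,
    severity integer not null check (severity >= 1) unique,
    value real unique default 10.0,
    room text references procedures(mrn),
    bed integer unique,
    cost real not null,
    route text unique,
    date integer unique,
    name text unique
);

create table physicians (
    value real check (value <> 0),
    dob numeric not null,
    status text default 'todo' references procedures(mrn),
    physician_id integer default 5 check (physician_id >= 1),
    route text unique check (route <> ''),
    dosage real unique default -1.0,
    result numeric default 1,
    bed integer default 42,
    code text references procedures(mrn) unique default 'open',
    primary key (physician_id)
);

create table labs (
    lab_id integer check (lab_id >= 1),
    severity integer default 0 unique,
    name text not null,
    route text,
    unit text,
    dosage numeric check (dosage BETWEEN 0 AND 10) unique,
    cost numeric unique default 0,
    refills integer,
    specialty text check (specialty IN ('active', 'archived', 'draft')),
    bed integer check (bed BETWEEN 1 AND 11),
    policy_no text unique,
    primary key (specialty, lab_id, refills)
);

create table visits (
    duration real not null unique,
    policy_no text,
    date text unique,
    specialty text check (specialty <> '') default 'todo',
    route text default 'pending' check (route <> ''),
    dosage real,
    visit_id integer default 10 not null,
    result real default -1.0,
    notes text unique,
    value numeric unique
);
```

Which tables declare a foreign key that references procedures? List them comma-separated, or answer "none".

- wards.room references procedures(mrn).
- physicians.status references procedures(mrn).
- physicians.code references procedures(mrn).

wards, physicians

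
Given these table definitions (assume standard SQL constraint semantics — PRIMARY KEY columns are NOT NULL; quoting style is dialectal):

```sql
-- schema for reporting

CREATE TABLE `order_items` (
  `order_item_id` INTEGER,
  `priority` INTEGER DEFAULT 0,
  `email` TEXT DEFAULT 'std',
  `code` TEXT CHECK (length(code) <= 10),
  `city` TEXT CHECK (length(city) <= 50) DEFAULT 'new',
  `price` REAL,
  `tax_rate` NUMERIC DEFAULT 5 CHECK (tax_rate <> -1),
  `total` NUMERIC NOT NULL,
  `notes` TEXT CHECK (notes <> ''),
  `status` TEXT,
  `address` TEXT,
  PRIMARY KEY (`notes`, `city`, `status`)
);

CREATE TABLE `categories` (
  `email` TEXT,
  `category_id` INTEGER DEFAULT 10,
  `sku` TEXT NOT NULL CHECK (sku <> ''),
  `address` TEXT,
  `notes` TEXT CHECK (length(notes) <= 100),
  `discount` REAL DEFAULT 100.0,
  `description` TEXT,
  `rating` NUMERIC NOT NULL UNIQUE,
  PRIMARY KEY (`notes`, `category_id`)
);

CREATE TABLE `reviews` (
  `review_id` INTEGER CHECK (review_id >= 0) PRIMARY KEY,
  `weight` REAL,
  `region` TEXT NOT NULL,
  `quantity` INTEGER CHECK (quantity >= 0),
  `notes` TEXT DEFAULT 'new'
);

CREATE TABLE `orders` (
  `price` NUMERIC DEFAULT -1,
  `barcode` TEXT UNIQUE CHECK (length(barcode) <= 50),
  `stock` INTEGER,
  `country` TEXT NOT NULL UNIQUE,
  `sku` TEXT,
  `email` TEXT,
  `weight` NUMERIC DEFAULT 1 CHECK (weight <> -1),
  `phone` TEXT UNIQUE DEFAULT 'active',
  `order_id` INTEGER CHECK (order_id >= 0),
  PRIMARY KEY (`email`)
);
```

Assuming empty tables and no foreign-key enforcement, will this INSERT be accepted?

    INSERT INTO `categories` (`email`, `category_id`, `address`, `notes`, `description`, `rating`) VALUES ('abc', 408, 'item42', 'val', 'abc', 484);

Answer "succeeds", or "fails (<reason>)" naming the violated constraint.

fails (NOT NULL on sku)

sku is omitted from the column list and has no DEFAULT, so it would receive NULL.
But sku is declared NOT NULL.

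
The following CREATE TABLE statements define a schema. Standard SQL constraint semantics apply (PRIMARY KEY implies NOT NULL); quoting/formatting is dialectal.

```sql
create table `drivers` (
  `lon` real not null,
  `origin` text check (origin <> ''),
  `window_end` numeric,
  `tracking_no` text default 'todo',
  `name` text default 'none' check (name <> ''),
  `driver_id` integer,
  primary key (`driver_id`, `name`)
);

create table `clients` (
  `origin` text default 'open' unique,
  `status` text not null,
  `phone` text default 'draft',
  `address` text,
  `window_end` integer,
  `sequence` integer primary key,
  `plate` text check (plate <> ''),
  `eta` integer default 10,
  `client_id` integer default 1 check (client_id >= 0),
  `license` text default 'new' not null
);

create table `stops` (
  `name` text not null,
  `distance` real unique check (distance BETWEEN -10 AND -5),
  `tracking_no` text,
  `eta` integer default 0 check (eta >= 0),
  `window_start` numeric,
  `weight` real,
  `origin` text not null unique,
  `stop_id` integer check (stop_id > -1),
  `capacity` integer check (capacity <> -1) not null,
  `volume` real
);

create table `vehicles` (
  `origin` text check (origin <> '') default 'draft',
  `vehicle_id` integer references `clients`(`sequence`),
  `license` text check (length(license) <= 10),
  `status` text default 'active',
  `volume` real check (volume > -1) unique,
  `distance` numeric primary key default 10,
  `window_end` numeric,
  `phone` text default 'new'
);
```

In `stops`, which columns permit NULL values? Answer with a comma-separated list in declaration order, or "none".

- name: declared NOT NULL → not nullable.
- distance: CHECK does not forbid NULL (a CHECK constraint passes when its expression is NULL) → nullable.
- tracking_no: no NOT NULL constraint applies → nullable.
- eta: CHECK does not forbid NULL (a CHECK constraint passes when its expression is NULL) → nullable.
- window_start: no NOT NULL constraint applies → nullable.
- weight: no NOT NULL constraint applies → nullable.
- origin: declared NOT NULL → not nullable.
- stop_id: CHECK does not forbid NULL (a CHECK constraint passes when its expression is NULL) → nullable.
- capacity: declared NOT NULL → not nullable.
- volume: no NOT NULL constraint applies → nullable.

distance, tracking_no, eta, window_start, weight, stop_id, volume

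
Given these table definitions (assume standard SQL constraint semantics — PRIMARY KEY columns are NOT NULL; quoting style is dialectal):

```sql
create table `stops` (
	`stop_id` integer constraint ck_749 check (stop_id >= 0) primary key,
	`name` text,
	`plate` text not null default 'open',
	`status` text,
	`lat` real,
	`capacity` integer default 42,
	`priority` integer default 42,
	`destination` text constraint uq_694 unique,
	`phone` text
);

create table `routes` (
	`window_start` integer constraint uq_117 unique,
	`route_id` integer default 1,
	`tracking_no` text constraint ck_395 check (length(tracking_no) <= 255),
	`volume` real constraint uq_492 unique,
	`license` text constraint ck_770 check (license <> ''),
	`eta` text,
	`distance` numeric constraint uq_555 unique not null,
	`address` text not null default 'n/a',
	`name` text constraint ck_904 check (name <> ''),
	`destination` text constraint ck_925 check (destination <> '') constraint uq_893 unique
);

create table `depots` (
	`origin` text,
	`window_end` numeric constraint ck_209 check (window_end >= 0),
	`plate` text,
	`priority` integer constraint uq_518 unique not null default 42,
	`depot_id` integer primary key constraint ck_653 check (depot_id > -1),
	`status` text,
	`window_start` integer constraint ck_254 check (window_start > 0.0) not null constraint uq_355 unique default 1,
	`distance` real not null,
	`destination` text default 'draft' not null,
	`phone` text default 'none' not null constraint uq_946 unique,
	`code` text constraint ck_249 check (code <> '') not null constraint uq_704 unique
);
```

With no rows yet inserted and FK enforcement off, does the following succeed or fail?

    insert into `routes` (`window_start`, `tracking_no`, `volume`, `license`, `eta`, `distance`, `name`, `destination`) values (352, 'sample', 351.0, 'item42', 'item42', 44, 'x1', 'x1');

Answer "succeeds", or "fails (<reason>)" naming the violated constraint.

succeeds

NOT NULL columns: address defaults to 'n/a'; distance is supplied.
CHECK constraints: 'sample' satisfies (length(tracking_no) <= 255); 'item42' satisfies (license <> ''); 'x1' satisfies (name <> ''); 'x1' satisfies (destination <> '').
No constraint is violated.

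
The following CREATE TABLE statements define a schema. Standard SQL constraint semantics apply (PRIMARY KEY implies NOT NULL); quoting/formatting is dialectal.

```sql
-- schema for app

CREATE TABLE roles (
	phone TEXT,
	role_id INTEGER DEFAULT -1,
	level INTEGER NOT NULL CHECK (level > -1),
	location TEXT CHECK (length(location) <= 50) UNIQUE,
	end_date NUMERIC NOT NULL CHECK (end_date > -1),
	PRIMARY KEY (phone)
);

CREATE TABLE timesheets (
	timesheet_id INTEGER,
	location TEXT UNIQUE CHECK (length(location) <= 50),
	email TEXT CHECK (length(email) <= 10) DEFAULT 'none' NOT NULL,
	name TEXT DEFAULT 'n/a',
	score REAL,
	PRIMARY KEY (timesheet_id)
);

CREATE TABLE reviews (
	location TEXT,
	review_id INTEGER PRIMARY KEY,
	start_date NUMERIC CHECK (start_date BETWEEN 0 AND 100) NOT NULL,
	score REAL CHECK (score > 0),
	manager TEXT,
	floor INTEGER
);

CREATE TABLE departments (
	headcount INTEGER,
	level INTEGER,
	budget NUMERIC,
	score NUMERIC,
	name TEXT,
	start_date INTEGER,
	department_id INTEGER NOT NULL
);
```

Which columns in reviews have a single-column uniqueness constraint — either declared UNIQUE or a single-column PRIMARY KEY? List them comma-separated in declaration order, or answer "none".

- location: no UNIQUE or single-column PK constraint.
- review_id: single-column PRIMARY KEY → unique.
- start_date: no UNIQUE or single-column PK constraint.
- score: no UNIQUE or single-column PK constraint.
- manager: no UNIQUE or single-column PK constraint.
- floor: no UNIQUE or single-column PK constraint.

review_id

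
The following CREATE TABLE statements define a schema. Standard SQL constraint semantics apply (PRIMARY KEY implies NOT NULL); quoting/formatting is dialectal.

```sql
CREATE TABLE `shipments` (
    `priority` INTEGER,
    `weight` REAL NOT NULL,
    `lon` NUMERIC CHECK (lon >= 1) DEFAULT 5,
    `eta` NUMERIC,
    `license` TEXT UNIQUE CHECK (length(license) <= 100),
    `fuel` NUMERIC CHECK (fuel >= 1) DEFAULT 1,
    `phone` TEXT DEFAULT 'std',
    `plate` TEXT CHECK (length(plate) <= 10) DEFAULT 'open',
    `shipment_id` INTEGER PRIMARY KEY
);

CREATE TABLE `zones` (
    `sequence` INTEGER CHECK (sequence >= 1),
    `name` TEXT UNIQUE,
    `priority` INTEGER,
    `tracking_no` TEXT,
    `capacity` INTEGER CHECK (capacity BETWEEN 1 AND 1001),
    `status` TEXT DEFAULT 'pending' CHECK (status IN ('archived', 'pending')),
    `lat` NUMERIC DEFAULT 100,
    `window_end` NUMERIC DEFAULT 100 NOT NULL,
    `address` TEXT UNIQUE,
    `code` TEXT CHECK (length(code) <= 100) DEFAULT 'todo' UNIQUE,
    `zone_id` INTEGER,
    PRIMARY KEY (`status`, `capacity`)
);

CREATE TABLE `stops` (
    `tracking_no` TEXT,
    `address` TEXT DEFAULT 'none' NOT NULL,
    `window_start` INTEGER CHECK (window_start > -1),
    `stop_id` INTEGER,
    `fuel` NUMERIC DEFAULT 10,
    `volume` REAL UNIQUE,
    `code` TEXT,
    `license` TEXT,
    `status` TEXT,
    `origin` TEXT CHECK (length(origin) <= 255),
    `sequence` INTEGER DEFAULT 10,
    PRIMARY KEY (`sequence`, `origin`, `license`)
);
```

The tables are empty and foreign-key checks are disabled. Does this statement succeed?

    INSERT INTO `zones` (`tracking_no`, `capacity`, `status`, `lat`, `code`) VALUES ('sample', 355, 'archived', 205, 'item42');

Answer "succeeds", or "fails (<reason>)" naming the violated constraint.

NOT NULL columns: capacity is supplied; status is supplied; window_end defaults to 100.
CHECK constraints: 355 satisfies (capacity BETWEEN 1 AND 1001); 'archived' satisfies (status IN ('archived', 'pending')); 'item42' satisfies (length(code) <= 100).
No constraint is violated.

succeeds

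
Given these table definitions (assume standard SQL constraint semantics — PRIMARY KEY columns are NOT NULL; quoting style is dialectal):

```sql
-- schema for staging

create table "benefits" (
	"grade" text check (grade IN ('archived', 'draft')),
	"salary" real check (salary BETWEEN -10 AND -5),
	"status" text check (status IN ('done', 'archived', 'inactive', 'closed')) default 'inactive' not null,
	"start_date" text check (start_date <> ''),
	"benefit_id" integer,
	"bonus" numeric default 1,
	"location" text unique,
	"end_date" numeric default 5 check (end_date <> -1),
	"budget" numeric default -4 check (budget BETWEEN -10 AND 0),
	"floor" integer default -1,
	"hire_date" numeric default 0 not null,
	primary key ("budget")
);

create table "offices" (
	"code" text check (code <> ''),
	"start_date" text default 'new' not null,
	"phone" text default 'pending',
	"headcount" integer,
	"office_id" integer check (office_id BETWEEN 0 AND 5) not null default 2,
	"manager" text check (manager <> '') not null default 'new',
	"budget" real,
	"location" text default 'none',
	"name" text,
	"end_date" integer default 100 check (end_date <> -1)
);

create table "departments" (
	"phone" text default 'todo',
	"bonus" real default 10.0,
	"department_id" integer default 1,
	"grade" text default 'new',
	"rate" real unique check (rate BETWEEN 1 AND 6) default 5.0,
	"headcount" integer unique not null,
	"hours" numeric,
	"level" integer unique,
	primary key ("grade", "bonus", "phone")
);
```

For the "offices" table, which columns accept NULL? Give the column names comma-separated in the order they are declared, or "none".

code, phone, headcount, budget, location, name, end_date

- code: CHECK does not forbid NULL (a CHECK constraint passes when its expression is NULL) → nullable.
- start_date: declared NOT NULL → not nullable.
- phone: DEFAULT only fills an omitted column; an explicit NULL is still allowed → nullable.
- headcount: no NOT NULL constraint applies → nullable.
- office_id: declared NOT NULL → not nullable.
- manager: declared NOT NULL → not nullable.
- budget: no NOT NULL constraint applies → nullable.
- location: DEFAULT only fills an omitted column; an explicit NULL is still allowed → nullable.
- name: no NOT NULL constraint applies → nullable.
- end_date: CHECK does not forbid NULL (a CHECK constraint passes when its expression is NULL) → nullable.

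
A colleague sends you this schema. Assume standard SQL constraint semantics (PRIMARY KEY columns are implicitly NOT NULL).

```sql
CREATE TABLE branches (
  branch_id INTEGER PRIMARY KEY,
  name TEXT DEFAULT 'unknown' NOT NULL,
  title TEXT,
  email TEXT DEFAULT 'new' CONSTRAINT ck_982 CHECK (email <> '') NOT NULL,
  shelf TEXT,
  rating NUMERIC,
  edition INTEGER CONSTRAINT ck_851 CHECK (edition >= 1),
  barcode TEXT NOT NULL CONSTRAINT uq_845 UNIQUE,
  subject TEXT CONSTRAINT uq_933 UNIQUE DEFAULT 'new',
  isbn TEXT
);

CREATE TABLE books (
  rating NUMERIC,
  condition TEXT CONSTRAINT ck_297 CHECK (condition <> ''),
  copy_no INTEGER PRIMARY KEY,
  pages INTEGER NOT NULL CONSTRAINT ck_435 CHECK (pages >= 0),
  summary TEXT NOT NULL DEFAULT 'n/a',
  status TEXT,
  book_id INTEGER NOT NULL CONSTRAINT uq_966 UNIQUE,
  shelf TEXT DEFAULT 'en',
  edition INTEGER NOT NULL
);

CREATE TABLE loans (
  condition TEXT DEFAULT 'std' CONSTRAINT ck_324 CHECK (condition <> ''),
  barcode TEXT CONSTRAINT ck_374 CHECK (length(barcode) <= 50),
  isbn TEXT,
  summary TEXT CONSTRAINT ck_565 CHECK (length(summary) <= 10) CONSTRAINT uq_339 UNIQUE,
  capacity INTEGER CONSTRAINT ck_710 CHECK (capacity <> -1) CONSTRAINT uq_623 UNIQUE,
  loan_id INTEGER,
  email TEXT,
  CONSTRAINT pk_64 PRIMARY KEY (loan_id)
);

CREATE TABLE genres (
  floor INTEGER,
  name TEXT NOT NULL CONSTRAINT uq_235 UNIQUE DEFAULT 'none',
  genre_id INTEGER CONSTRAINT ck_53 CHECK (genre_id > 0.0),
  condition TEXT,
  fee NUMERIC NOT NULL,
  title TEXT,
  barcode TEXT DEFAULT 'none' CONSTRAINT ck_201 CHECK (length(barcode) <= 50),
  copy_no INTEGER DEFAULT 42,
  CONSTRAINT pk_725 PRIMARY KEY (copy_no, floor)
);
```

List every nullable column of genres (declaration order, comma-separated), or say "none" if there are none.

genre_id, condition, title, barcode

- floor: part of the PRIMARY KEY, which implies NOT NULL → not nullable.
- name: declared NOT NULL → not nullable.
- genre_id: CHECK does not forbid NULL (a CHECK constraint passes when its expression is NULL) → nullable.
- condition: no NOT NULL constraint applies → nullable.
- fee: declared NOT NULL → not nullable.
- title: no NOT NULL constraint applies → nullable.
- barcode: CHECK does not forbid NULL (a CHECK constraint passes when its expression is NULL) → nullable.
- copy_no: part of the PRIMARY KEY, which implies NOT NULL → not nullable.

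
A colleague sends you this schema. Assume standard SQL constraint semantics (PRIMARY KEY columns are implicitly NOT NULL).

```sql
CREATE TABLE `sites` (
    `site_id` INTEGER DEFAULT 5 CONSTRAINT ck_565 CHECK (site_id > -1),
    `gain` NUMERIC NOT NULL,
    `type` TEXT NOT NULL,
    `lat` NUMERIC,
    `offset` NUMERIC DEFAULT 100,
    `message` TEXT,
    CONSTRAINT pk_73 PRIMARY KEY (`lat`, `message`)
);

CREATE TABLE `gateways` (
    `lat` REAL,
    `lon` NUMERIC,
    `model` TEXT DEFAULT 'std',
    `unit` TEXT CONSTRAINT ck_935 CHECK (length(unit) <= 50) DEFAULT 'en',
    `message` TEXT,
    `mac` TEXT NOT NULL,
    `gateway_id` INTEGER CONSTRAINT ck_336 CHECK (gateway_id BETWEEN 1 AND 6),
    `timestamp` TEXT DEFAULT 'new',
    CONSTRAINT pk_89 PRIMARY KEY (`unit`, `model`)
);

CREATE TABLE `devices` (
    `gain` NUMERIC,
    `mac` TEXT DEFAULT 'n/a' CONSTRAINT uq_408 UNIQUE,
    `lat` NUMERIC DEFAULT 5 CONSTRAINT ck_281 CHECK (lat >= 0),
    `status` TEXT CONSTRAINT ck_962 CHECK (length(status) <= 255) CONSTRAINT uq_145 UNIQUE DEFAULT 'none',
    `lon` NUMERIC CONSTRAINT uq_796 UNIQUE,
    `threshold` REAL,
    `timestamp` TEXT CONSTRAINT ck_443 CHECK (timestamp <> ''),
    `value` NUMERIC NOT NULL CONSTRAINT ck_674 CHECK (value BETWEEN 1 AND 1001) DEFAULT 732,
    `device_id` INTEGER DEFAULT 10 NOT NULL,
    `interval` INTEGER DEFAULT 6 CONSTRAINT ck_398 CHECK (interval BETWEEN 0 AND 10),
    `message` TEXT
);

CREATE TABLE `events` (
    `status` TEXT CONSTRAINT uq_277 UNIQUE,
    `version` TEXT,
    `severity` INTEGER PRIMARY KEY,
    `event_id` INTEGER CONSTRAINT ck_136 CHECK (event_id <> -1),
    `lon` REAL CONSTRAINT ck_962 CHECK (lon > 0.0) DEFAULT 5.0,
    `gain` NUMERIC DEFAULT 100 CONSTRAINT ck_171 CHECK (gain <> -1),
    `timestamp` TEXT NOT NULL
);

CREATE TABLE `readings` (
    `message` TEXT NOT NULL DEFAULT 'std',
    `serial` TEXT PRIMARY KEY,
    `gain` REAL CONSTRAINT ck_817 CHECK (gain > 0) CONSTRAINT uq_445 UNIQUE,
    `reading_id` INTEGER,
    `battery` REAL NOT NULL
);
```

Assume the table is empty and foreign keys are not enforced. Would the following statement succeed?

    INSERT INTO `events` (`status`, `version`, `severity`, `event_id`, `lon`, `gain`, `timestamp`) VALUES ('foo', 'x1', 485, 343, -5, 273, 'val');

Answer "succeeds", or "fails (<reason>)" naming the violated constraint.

fails (CHECK on lon)

The value -5 for lon violates CHECK (lon > 0.0).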